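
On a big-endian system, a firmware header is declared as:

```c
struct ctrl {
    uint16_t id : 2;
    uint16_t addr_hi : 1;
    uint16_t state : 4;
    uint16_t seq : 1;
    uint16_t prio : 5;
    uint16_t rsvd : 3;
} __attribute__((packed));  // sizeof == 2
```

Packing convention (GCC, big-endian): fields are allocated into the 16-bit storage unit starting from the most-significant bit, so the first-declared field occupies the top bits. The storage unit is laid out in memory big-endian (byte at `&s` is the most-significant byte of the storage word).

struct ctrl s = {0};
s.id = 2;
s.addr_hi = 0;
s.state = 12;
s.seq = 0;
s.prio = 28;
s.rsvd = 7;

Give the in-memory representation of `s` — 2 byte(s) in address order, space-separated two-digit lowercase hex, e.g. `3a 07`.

98 e7

id (2b) val=2 bits=0x2 at bit 14: 0x8000
addr_hi (1b) val=0 bits=0x0 at bit 13: 0x8000
state (4b) val=12 bits=0xc at bit 9: 0x9800
seq (1b) val=0 bits=0x0 at bit 8: 0x9800
prio (5b) val=28 bits=0x1c at bit 3: 0x98e0
rsvd (3b) val=7 bits=0x7 at bit 0: 0x98e7
word = 0x98e7 → big-endian bytes:
  [0]=0x98  [1]=0xe7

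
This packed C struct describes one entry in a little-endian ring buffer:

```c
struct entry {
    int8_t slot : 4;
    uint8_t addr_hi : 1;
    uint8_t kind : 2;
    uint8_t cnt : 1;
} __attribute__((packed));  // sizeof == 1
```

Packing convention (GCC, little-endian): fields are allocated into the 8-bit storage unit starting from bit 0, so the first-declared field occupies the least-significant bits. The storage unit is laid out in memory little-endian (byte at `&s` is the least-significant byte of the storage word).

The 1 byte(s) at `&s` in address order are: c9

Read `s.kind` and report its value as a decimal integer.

[0]=0xc9 (little-endian) → word 0xc9
slot:4 @ bit 0 → (0xc9>>0)&0xf = 0x9
addr_hi:1 @ bit 4 → (0xc9>>4)&0x1 = 0x0
kind:2 @ bit 5 → (0xc9>>5)&0x3 = 0x2  ←
cnt:1 @ bit 7 → (0xc9>>7)&0x1 = 0x1

2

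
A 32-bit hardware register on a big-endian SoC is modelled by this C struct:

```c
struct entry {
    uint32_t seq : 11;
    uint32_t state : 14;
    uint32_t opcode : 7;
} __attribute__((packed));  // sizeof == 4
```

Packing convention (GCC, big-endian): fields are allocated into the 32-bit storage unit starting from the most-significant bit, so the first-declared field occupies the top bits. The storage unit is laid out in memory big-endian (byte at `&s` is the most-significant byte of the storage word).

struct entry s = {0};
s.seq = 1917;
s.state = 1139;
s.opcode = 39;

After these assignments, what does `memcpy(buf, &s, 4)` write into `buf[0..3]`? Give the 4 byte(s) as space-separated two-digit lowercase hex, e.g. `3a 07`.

ef a2 39 a7

seq (11b) val=1917 bits=0x77d at bit 21: 0xefa00000
state (14b) val=1139 bits=0x473 at bit 7: 0xefa23980
opcode (7b) val=39 bits=0x27 at bit 0: 0xefa239a7
word = 0xefa239a7 → big-endian bytes:
  [0]=0xef  [1]=0xa2  [2]=0x39  [3]=0xa7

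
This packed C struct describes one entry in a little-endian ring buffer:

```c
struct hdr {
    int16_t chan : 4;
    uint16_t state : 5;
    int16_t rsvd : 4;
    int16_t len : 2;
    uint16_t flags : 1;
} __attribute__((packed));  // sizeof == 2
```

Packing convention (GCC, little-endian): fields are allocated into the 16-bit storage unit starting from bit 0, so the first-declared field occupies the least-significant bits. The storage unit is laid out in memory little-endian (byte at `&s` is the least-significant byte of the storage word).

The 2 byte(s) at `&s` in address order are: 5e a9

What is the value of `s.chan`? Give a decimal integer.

-2

[0]=0x5e [1]=0xa9 (little-endian) → word 0xa95e
chan:4 @ bit 0 → (0xa95e>>0)&0xf = 0xe  ←
state:5 @ bit 4 → (0xa95e>>4)&0x1f = 0x15
rsvd:4 @ bit 9 → (0xa95e>>9)&0xf = 0x4
len:2 @ bit 13 → (0xa95e>>13)&0x3 = 0x1
flags:1 @ bit 15 → (0xa95e>>15)&0x1 = 0x1
chan signed 4b, MSB=1: 14 - 16 = -2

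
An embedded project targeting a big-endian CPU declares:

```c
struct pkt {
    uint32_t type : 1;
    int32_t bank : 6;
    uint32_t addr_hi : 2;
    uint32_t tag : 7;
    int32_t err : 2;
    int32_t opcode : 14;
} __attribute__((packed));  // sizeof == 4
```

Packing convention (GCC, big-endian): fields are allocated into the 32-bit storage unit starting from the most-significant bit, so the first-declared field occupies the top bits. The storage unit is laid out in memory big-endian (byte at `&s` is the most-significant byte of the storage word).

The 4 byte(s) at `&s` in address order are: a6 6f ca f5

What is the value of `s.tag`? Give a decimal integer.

111

[0]=0xa6 [1]=0x6f [2]=0xca [3]=0xf5 (big-endian) → word 0xa66fcaf5
type [31+:1] = (word>>31) & 0x1 = 1
bank [25+:6] = (word>>25) & 0x3f = 19
addr_hi [23+:2] = (word>>23) & 0x3 = 0
tag [16+:7] = (word>>16) & 0x7f = 111  ←
err [14+:2] = (word>>14) & 0x3 = 3
opcode [0+:14] = (word>>0) & 0x3fff = 2805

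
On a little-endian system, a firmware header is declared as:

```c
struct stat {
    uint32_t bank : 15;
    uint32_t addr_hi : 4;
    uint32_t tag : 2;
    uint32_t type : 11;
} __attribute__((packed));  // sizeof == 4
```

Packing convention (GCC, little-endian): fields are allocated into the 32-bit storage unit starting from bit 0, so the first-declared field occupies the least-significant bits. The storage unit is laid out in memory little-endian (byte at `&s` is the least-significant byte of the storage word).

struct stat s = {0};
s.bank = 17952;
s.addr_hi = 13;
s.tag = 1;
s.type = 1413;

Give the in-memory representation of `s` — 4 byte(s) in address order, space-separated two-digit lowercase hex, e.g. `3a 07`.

20 c6 ae b0

[0+:15] bank=17952 & 0x7fff = 0x4620; word=0x00004620
[15+:4] addr_hi=13 & 0xf = 0xd; word=0x0006c620
[19+:2] tag=1 & 0x3 = 0x1; word=0x000ec620
[21+:11] type=1413 & 0x7ff = 0x585; word=0xb0aec620
word = 0xb0aec620 → little-endian bytes:
  [0]=0x20  [1]=0xc6  [2]=0xae  [3]=0xb0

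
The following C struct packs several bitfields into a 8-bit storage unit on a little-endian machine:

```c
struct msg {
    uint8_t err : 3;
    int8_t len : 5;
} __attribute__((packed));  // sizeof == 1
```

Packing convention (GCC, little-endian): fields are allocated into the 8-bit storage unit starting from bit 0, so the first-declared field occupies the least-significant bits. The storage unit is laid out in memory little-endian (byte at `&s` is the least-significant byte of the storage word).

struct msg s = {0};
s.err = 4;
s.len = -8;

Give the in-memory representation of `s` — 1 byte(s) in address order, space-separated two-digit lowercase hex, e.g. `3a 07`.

err (3b) val=4 bits=0x4 at bit 0: 0x04
len (5b) val=-8 bits=0x18 at bit 3: 0xc4
word = 0xc4 → little-endian bytes:
  [0]=0xc4

c4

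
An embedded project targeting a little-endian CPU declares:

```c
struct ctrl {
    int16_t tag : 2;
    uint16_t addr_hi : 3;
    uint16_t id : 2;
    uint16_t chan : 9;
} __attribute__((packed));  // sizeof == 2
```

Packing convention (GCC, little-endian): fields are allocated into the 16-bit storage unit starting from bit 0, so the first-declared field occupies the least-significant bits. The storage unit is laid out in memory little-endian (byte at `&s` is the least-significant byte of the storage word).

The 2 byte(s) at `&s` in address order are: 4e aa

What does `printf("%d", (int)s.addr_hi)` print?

3

[0]=0x4e [1]=0xaa (little-endian) → word 0xaa4e
tag [0+:2] = (word>>0) & 0x3 = 2
addr_hi [2+:3] = (word>>2) & 0x7 = 3  ←
id [5+:2] = (word>>5) & 0x3 = 2
chan [7+:9] = (word>>7) & 0x1ff = 340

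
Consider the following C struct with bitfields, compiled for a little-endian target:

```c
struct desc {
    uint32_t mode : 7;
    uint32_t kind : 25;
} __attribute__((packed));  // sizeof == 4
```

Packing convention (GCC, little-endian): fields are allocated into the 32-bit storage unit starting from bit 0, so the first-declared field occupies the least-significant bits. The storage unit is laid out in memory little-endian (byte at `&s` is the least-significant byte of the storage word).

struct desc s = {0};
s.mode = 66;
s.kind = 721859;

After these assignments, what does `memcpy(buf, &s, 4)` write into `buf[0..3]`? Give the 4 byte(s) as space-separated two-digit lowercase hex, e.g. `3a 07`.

c2 e1 81 05

mode:7 = 66 → 0x42 << 0 → word 0x00000042
kind:25 = 721859 → 0xb03c3 << 7 → word 0x0581e1c2
word = 0x0581e1c2 → little-endian bytes:
  [0]=0xc2  [1]=0xe1  [2]=0x81  [3]=0x05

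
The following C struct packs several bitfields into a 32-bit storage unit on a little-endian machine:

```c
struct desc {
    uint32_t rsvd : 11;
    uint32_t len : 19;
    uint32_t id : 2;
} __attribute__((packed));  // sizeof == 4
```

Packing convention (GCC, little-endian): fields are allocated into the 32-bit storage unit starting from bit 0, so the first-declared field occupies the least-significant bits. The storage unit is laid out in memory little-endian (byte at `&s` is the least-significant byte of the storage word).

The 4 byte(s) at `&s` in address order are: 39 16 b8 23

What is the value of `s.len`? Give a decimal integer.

[0]=0x39 [1]=0x16 [2]=0xb8 [3]=0x23 (little-endian) → word 0x23b81639
rsvd:11 @ bit 0 → (0x23b81639>>0)&0x7ff = 0x639
len:19 @ bit 11 → (0x23b81639>>11)&0x7ffff = 0x47702  ←
id:2 @ bit 30 → (0x23b81639>>30)&0x3 = 0x0

292610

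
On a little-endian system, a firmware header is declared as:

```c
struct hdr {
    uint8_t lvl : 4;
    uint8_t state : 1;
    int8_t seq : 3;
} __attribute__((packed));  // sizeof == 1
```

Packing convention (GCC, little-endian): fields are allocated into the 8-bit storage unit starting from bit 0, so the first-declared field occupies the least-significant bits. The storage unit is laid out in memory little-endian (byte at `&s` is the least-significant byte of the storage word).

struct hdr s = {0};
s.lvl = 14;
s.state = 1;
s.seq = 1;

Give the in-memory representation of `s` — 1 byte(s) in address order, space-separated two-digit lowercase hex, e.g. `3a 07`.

lvl (4b) val=14 bits=0xe at bit 0: 0x0e
state (1b) val=1 bits=0x1 at bit 4: 0x1e
seq (3b) val=1 bits=0x1 at bit 5: 0x3e
word = 0x3e → little-endian bytes:
  [0]=0x3e

3e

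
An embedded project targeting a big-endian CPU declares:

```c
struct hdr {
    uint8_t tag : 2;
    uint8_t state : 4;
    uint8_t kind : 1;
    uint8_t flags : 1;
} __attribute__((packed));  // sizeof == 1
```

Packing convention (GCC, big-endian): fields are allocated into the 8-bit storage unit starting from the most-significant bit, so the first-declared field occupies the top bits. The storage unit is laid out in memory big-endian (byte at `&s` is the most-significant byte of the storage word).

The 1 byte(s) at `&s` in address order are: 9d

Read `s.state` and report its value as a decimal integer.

7

[0]=0x9d (big-endian) → word 0x9d
tag [6+:2] = (word>>6) & 0x3 = 2
state [2+:4] = (word>>2) & 0xf = 7  ←
kind [1+:1] = (word>>1) & 0x1 = 0
flags [0+:1] = (word>>0) & 0x1 = 1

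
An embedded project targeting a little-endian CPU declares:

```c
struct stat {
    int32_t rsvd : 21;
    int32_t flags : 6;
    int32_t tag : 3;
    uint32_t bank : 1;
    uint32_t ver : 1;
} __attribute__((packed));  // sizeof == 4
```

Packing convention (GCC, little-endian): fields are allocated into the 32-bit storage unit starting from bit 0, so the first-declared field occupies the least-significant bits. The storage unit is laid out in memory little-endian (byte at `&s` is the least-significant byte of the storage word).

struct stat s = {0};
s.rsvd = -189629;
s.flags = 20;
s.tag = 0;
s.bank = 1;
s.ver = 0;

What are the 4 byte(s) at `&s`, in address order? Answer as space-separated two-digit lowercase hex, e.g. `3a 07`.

43 1b 9d 42

rsvd:21 = -189629 → 0x1d1b43 << 0 → word 0x001d1b43
flags:6 = 20 → 0x14 << 21 → word 0x029d1b43
tag:3 = 0 → 0x0 << 27 → word 0x029d1b43
bank:1 = 1 → 0x1 << 30 → word 0x429d1b43
ver:1 = 0 → 0x0 << 31 → word 0x429d1b43
word = 0x429d1b43 → little-endian bytes:
  [0]=0x43  [1]=0x1b  [2]=0x9d  [3]=0x42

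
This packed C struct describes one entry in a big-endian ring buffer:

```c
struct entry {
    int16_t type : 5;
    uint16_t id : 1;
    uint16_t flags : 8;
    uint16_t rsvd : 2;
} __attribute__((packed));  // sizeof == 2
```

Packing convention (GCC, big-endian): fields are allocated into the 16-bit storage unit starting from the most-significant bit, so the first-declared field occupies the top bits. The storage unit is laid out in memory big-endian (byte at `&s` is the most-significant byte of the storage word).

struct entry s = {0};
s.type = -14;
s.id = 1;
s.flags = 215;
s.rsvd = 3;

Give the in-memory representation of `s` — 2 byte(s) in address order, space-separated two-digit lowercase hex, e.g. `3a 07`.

97 5f

[11+:5] type=-14 & 0x1f = 0x12; word=0x9000
[10+:1] id=1 & 0x1 = 0x1; word=0x9400
[2+:8] flags=215 & 0xff = 0xd7; word=0x975c
[0+:2] rsvd=3 & 0x3 = 0x3; word=0x975f
word = 0x975f → big-endian bytes:
  [0]=0x97  [1]=0x5f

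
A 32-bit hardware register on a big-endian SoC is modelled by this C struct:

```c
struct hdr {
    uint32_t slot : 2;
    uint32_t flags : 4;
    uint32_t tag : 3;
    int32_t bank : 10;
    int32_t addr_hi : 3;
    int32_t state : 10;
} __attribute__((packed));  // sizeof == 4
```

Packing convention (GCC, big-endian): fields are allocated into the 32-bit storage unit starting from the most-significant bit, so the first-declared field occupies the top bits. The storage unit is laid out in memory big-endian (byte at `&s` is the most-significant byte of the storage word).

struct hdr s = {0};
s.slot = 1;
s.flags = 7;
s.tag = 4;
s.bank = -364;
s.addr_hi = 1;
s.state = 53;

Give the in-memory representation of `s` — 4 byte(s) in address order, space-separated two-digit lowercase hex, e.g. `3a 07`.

slot:2 = 1 → 0x1 << 30 → word 0x40000000
flags:4 = 7 → 0x7 << 26 → word 0x5c000000
tag:3 = 4 → 0x4 << 23 → word 0x5e000000
bank:10 = -364 → 0x294 << 13 → word 0x5e528000
addr_hi:3 = 1 → 0x1 << 10 → word 0x5e528400
state:10 = 53 → 0x35 << 0 → word 0x5e528435
word = 0x5e528435 → big-endian bytes:
  [0]=0x5e  [1]=0x52  [2]=0x84  [3]=0x35

5e 52 84 35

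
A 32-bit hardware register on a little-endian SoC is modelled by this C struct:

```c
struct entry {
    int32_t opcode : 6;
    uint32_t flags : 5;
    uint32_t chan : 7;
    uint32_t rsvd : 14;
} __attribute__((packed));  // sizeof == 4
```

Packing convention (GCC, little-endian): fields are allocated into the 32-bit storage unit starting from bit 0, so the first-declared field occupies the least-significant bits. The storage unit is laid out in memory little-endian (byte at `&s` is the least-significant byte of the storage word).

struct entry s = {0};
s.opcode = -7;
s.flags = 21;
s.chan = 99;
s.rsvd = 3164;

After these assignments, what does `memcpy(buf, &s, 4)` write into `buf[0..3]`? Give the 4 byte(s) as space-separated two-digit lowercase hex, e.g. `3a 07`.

opcode:6 = -7 → 0x39 << 0 → word 0x00000039
flags:5 = 21 → 0x15 << 6 → word 0x00000579
chan:7 = 99 → 0x63 << 11 → word 0x00031d79
rsvd:14 = 3164 → 0xc5c << 18 → word 0x31731d79
word = 0x31731d79 → little-endian bytes:
  [0]=0x79  [1]=0x1d  [2]=0x73  [3]=0x31

79 1d 73 31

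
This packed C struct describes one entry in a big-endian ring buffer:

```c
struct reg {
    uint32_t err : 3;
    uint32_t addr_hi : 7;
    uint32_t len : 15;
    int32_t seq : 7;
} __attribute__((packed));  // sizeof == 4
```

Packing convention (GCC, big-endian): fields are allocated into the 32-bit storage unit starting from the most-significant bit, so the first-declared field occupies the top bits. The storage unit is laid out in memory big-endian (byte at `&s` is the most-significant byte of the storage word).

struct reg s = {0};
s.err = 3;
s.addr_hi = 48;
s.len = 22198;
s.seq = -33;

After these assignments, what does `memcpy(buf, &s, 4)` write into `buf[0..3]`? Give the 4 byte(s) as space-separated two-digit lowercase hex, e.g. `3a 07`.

err:3 = 3 → 0x3 << 29 → word 0x60000000
addr_hi:7 = 48 → 0x30 << 22 → word 0x6c000000
len:15 = 22198 → 0x56b6 << 7 → word 0x6c2b5b00
seq:7 = -33 → 0x5f << 0 → word 0x6c2b5b5f
word = 0x6c2b5b5f → big-endian bytes:
  [0]=0x6c  [1]=0x2b  [2]=0x5b  [3]=0x5f

6c 2b 5b 5f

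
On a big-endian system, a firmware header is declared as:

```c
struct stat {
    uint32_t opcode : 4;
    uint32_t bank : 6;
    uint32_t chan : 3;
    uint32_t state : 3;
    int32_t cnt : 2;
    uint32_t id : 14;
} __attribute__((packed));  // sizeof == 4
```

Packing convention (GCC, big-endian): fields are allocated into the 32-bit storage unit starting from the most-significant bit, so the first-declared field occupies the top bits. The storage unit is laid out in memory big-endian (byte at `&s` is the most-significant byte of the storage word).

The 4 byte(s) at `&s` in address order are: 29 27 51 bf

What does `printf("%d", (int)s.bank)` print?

[0]=0x29 [1]=0x27 [2]=0x51 [3]=0xbf (big-endian) → word 0x292751bf
opcode:4 @ bit 28 → (0x292751bf>>28)&0xf = 0x2
bank:6 @ bit 22 → (0x292751bf>>22)&0x3f = 0x24  ←
chan:3 @ bit 19 → (0x292751bf>>19)&0x7 = 0x4
state:3 @ bit 16 → (0x292751bf>>16)&0x7 = 0x7
cnt:2 @ bit 14 → (0x292751bf>>14)&0x3 = 0x1
id:14 @ bit 0 → (0x292751bf>>0)&0x3fff = 0x11bf

36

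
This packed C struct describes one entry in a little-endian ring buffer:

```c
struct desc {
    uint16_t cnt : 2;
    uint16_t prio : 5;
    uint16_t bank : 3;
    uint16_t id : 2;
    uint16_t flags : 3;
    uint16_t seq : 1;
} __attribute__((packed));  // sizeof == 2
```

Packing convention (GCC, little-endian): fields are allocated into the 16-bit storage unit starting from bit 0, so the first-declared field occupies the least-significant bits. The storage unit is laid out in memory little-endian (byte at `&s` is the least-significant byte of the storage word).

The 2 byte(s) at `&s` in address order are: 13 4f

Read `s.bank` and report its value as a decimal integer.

[0]=0x13 [1]=0x4f (little-endian) → word 0x4f13
cnt [0+:2] = (word>>0) & 0x3 = 3
prio [2+:5] = (word>>2) & 0x1f = 4
bank [7+:3] = (word>>7) & 0x7 = 6  ←
id [10+:2] = (word>>10) & 0x3 = 3
flags [12+:3] = (word>>12) & 0x7 = 4
seq [15+:1] = (word>>15) & 0x1 = 0

6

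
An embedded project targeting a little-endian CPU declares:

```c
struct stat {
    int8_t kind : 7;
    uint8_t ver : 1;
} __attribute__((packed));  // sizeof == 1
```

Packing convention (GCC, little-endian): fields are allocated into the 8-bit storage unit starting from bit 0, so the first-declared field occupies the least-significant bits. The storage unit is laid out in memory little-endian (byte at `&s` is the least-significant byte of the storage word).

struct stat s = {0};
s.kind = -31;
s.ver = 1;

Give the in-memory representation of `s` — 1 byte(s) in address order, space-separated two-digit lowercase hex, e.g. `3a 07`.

[0+:7] kind=-31 & 0x7f = 0x61; word=0x61
[7+:1] ver=1 & 0x1 = 0x1; word=0xe1
word = 0xe1 → little-endian bytes:
  [0]=0xe1

e1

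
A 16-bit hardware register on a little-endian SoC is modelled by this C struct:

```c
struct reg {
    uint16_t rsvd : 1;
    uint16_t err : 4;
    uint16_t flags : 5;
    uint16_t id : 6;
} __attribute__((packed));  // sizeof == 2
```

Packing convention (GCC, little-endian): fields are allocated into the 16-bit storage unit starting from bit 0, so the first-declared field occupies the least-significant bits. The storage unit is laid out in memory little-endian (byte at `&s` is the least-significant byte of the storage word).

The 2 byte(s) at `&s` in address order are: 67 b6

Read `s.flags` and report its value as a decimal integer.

19

[0]=0x67 [1]=0xb6 (little-endian) → word 0xb667
rsvd [0+:1] = (word>>0) & 0x1 = 1
err [1+:4] = (word>>1) & 0xf = 3
flags [5+:5] = (word>>5) & 0x1f = 19  ←
id [10+:6] = (word>>10) & 0x3f = 45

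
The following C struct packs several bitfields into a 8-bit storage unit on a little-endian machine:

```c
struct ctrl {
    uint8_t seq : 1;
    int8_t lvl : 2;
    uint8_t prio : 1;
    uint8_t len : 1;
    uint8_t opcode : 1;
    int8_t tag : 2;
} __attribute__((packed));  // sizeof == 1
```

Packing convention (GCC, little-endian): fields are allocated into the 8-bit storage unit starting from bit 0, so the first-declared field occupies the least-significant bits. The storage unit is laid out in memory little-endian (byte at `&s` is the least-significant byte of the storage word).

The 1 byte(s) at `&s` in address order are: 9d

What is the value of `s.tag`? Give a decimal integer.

-2

[0]=0x9d (little-endian) → word 0x9d
seq:1 @ bit 0 → (0x9d>>0)&0x1 = 0x1
lvl:2 @ bit 1 → (0x9d>>1)&0x3 = 0x2
prio:1 @ bit 3 → (0x9d>>3)&0x1 = 0x1
len:1 @ bit 4 → (0x9d>>4)&0x1 = 0x1
opcode:1 @ bit 5 → (0x9d>>5)&0x1 = 0x0
tag:2 @ bit 6 → (0x9d>>6)&0x3 = 0x2  ←
tag signed 2b, MSB=1: 2 - 4 = -2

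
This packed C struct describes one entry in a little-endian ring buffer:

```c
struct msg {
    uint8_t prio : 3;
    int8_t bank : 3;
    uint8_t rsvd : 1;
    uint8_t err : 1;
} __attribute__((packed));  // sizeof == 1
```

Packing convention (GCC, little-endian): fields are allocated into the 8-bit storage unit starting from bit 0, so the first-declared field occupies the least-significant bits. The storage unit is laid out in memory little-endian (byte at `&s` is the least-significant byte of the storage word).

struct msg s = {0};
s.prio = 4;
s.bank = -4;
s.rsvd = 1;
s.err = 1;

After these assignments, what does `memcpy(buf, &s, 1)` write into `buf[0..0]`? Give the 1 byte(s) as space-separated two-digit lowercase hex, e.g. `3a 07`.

[0+:3] prio=4 & 0x7 = 0x4; word=0x04
[3+:3] bank=-4 & 0x7 = 0x4; word=0x24
[6+:1] rsvd=1 & 0x1 = 0x1; word=0x64
[7+:1] err=1 & 0x1 = 0x1; word=0xe4
word = 0xe4 → little-endian bytes:
  [0]=0xe4

e4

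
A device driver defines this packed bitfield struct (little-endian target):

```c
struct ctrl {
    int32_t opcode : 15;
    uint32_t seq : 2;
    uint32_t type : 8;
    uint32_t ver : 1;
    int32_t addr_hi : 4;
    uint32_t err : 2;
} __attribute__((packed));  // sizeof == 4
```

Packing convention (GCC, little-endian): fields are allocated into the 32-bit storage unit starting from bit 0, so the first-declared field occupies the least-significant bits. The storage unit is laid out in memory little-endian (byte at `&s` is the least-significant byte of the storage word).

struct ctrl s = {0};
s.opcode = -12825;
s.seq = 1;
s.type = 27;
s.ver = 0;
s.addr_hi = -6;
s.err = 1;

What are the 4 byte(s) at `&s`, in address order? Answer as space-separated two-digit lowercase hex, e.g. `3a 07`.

[0+:15] opcode=-12825 & 0x7fff = 0x4de7; word=0x00004de7
[15+:2] seq=1 & 0x3 = 0x1; word=0x0000cde7
[17+:8] type=27 & 0xff = 0x1b; word=0x0036cde7
[25+:1] ver=0 & 0x1 = 0x0; word=0x0036cde7
[26+:4] addr_hi=-6 & 0xf = 0xa; word=0x2836cde7
[30+:2] err=1 & 0x3 = 0x1; word=0x6836cde7
word = 0x6836cde7 → little-endian bytes:
  [0]=0xe7  [1]=0xcd  [2]=0x36  [3]=0x68

e7 cd 36 68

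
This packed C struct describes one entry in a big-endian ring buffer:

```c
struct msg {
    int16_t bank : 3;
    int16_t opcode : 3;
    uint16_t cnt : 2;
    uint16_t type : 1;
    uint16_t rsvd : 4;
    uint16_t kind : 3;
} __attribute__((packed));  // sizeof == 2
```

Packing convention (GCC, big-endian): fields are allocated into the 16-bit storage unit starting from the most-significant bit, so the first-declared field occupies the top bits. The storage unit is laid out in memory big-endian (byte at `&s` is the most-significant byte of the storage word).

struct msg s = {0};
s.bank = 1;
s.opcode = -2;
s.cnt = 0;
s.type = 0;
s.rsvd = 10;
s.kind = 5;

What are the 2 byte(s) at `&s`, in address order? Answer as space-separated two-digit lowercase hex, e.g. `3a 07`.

38 55

bank (3b) val=1 bits=0x1 at bit 13: 0x2000
opcode (3b) val=-2 bits=0x6 at bit 10: 0x3800
cnt (2b) val=0 bits=0x0 at bit 8: 0x3800
type (1b) val=0 bits=0x0 at bit 7: 0x3800
rsvd (4b) val=10 bits=0xa at bit 3: 0x3850
kind (3b) val=5 bits=0x5 at bit 0: 0x3855
word = 0x3855 → big-endian bytes:
  [0]=0x38  [1]=0x55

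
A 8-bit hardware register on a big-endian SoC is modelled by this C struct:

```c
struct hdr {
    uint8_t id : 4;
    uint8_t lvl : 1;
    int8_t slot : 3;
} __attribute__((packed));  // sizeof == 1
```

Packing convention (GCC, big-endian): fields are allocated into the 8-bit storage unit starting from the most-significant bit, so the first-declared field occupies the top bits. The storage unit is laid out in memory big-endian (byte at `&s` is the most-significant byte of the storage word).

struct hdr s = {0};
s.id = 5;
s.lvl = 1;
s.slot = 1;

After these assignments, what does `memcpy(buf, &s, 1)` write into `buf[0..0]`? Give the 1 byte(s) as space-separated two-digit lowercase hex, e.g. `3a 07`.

59

[4+:4] id=5 & 0xf = 0x5; word=0x50
[3+:1] lvl=1 & 0x1 = 0x1; word=0x58
[0+:3] slot=1 & 0x7 = 0x1; word=0x59
word = 0x59 → big-endian bytes:
  [0]=0x59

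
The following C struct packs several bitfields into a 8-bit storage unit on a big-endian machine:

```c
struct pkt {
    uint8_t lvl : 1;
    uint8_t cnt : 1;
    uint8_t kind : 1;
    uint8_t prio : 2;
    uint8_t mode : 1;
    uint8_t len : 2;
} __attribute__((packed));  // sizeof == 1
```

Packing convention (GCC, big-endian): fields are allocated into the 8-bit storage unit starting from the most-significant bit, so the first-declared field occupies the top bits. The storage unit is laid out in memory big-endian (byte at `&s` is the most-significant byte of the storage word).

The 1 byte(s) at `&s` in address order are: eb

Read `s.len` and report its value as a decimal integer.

[0]=0xeb (big-endian) → word 0xeb
lvl [7+:1] = (word>>7) & 0x1 = 1
cnt [6+:1] = (word>>6) & 0x1 = 1
kind [5+:1] = (word>>5) & 0x1 = 1
prio [3+:2] = (word>>3) & 0x3 = 1
mode [2+:1] = (word>>2) & 0x1 = 0
len [0+:2] = (word>>0) & 0x3 = 3  ←

3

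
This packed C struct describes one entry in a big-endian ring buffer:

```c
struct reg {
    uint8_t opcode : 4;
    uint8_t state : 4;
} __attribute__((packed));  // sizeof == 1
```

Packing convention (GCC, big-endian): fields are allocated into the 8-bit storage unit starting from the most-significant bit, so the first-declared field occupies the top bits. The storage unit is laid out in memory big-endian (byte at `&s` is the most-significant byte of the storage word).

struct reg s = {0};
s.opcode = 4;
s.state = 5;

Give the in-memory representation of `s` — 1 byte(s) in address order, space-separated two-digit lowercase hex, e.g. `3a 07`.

opcode (4b) val=4 bits=0x4 at bit 4: 0x40
state (4b) val=5 bits=0x5 at bit 0: 0x45
word = 0x45 → big-endian bytes:
  [0]=0x45

45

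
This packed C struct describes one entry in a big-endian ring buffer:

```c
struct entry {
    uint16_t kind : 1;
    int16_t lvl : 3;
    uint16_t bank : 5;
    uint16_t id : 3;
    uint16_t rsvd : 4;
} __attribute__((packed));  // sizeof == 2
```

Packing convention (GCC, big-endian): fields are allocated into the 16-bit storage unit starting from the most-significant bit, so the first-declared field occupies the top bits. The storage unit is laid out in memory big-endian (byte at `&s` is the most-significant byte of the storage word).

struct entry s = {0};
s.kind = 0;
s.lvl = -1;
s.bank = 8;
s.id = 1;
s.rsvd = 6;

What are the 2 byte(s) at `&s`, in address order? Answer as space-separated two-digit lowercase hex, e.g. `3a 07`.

[15+:1] kind=0 & 0x1 = 0x0; word=0x0000
[12+:3] lvl=-1 & 0x7 = 0x7; word=0x7000
[7+:5] bank=8 & 0x1f = 0x8; word=0x7400
[4+:3] id=1 & 0x7 = 0x1; word=0x7410
[0+:4] rsvd=6 & 0xf = 0x6; word=0x7416
word = 0x7416 → big-endian bytes:
  [0]=0x74  [1]=0x16

74 16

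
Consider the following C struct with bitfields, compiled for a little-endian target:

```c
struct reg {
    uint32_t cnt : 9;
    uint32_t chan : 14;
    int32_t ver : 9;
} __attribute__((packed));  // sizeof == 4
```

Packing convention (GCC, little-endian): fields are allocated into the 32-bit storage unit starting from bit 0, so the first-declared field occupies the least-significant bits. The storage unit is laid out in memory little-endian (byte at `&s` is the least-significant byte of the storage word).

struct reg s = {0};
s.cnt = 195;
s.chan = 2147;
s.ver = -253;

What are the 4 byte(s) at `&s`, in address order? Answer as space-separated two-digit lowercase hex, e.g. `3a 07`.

c3 c6 90 81

cnt:9 = 195 → 0xc3 << 0 → word 0x000000c3
chan:14 = 2147 → 0x863 << 9 → word 0x0010c6c3
ver:9 = -253 → 0x103 << 23 → word 0x8190c6c3
word = 0x8190c6c3 → little-endian bytes:
  [0]=0xc3  [1]=0xc6  [2]=0x90  [3]=0x81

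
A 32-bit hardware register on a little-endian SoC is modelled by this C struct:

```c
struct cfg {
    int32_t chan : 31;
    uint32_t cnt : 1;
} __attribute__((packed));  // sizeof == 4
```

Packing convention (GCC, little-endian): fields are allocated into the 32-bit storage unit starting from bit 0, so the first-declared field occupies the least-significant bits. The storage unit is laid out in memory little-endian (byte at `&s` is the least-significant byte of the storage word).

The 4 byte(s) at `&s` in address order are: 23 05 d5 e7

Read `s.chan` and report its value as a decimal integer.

-405469917

[0]=0x23 [1]=0x05 [2]=0xd5 [3]=0xe7 (little-endian) → word 0xe7d50523
chan:31 @ bit 0 → (0xe7d50523>>0)&0x7fffffff = 0x67d50523  ←
cnt:1 @ bit 31 → (0xe7d50523>>31)&0x1 = 0x1
chan signed 31b, MSB=1: 1742013731 - 2147483648 = -405469917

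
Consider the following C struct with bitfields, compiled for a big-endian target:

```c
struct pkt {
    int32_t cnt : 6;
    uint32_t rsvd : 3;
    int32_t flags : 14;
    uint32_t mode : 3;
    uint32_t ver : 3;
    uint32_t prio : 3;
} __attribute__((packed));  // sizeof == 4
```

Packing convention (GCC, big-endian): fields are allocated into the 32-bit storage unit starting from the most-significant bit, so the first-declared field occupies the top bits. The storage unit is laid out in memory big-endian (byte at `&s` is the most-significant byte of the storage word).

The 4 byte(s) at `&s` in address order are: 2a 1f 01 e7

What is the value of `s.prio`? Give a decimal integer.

[0]=0x2a [1]=0x1f [2]=0x01 [3]=0xe7 (big-endian) → word 0x2a1f01e7
cnt [26+:6] = (word>>26) & 0x3f = 10
rsvd [23+:3] = (word>>23) & 0x7 = 4
flags [9+:14] = (word>>9) & 0x3fff = 3968
mode [6+:3] = (word>>6) & 0x7 = 7
ver [3+:3] = (word>>3) & 0x7 = 4
prio [0+:3] = (word>>0) & 0x7 = 7  ←

7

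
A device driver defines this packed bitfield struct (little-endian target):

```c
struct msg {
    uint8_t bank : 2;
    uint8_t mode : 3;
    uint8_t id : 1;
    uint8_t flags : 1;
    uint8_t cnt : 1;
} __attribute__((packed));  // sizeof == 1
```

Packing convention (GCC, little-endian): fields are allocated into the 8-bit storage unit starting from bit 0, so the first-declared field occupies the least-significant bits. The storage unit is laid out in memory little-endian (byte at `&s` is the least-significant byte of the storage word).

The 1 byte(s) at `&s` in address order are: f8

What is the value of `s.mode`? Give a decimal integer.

6

[0]=0xf8 (little-endian) → word 0xf8
bank [0+:2] = (word>>0) & 0x3 = 0
mode [2+:3] = (word>>2) & 0x7 = 6  ←
id [5+:1] = (word>>5) & 0x1 = 1
flags [6+:1] = (word>>6) & 0x1 = 1
cnt [7+:1] = (word>>7) & 0x1 = 1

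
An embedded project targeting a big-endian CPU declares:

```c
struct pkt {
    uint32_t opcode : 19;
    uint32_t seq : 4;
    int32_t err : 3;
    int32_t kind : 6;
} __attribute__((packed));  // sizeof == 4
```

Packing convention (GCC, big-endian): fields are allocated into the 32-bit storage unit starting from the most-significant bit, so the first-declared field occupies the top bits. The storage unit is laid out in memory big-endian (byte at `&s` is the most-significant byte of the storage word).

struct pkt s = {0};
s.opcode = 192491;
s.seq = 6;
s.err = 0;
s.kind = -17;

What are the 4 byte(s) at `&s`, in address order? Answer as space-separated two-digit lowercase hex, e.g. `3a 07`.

5d fd 6c 2f

[13+:19] opcode=192491 & 0x7ffff = 0x2efeb; word=0x5dfd6000
[9+:4] seq=6 & 0xf = 0x6; word=0x5dfd6c00
[6+:3] err=0 & 0x7 = 0x0; word=0x5dfd6c00
[0+:6] kind=-17 & 0x3f = 0x2f; word=0x5dfd6c2f
word = 0x5dfd6c2f → big-endian bytes:
  [0]=0x5d  [1]=0xfd  [2]=0x6c  [3]=0x2f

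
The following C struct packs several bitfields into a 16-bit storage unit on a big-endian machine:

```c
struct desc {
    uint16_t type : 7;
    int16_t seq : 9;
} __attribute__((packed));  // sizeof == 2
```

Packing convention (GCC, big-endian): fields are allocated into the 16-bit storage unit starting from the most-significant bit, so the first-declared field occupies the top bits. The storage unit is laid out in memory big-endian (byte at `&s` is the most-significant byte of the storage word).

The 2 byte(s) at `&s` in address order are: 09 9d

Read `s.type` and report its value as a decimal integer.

4

[0]=0x09 [1]=0x9d (big-endian) → word 0x099d
type [9+:7] = (word>>9) & 0x7f = 4  ←
seq [0+:9] = (word>>0) & 0x1ff = 413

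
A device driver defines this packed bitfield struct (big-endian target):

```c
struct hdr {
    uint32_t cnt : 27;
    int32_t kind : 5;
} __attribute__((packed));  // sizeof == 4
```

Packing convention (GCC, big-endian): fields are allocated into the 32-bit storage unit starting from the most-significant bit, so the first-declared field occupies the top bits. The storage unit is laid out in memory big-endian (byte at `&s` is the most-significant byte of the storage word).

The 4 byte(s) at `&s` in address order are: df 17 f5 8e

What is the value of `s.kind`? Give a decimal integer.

14

[0]=0xdf [1]=0x17 [2]=0xf5 [3]=0x8e (big-endian) → word 0xdf17f58e
cnt [5+:27] = (word>>5) & 0x7ffffff = 116965292
kind [0+:5] = (word>>0) & 0x1f = 14  ←
kind signed 5b, MSB=0: value = 14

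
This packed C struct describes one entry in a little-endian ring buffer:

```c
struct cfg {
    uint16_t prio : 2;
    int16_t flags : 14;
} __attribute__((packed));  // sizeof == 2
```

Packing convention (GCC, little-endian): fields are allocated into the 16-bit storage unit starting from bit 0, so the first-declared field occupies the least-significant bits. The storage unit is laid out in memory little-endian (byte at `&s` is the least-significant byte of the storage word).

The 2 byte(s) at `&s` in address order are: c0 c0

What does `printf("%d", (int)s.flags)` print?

[0]=0xc0 [1]=0xc0 (little-endian) → word 0xc0c0
prio [0+:2] = (word>>0) & 0x3 = 0
flags [2+:14] = (word>>2) & 0x3fff = 12336  ←
flags signed 14b, MSB=1: 12336 - 16384 = -4048

-4048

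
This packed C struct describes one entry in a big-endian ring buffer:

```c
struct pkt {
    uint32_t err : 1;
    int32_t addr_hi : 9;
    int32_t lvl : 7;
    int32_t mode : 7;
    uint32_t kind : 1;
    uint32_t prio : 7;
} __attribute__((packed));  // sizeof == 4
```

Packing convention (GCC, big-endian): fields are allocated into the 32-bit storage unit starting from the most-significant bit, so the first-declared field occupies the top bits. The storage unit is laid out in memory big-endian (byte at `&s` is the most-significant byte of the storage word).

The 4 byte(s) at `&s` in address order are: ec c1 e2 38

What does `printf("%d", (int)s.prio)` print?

[0]=0xec [1]=0xc1 [2]=0xe2 [3]=0x38 (big-endian) → word 0xecc1e238
err:1 @ bit 31 → (0xecc1e238>>31)&0x1 = 0x1
addr_hi:9 @ bit 22 → (0xecc1e238>>22)&0x1ff = 0x1b3
lvl:7 @ bit 15 → (0xecc1e238>>15)&0x7f = 0x3
mode:7 @ bit 8 → (0xecc1e238>>8)&0x7f = 0x62
kind:1 @ bit 7 → (0xecc1e238>>7)&0x1 = 0x0
prio:7 @ bit 0 → (0xecc1e238>>0)&0x7f = 0x38  ←

56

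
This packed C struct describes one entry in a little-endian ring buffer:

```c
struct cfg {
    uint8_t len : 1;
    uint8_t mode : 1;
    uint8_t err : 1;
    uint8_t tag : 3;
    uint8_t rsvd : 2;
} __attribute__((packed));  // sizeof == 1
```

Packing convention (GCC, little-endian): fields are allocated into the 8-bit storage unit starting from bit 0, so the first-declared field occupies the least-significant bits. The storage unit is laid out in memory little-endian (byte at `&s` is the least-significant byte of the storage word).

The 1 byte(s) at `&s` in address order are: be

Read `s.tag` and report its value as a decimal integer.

7

[0]=0xbe (little-endian) → word 0xbe
len:1 @ bit 0 → (0xbe>>0)&0x1 = 0x0
mode:1 @ bit 1 → (0xbe>>1)&0x1 = 0x1
err:1 @ bit 2 → (0xbe>>2)&0x1 = 0x1
tag:3 @ bit 3 → (0xbe>>3)&0x7 = 0x7  ←
rsvd:2 @ bit 6 → (0xbe>>6)&0x3 = 0x2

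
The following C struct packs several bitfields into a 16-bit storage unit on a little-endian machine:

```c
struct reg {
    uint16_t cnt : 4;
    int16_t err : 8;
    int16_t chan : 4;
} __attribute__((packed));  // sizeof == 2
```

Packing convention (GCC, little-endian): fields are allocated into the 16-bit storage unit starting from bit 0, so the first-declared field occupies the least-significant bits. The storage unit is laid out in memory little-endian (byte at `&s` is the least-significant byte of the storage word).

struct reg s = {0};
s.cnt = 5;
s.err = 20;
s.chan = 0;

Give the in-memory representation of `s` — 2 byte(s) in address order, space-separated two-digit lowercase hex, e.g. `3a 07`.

45 01

[0+:4] cnt=5 & 0xf = 0x5; word=0x0005
[4+:8] err=20 & 0xff = 0x14; word=0x0145
[12+:4] chan=0 & 0xf = 0x0; word=0x0145
word = 0x0145 → little-endian bytes:
  [0]=0x45  [1]=0x01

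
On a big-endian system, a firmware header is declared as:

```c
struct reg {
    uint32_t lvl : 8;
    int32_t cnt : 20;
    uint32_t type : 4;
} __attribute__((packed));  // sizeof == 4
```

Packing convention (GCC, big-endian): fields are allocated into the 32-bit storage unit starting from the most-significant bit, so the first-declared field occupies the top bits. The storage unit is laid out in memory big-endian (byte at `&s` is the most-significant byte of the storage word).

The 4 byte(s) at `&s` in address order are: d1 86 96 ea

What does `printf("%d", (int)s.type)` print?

[0]=0xd1 [1]=0x86 [2]=0x96 [3]=0xea (big-endian) → word 0xd18696ea
lvl:8 @ bit 24 → (0xd18696ea>>24)&0xff = 0xd1
cnt:20 @ bit 4 → (0xd18696ea>>4)&0xfffff = 0x8696e
type:4 @ bit 0 → (0xd18696ea>>0)&0xf = 0xa  ←

10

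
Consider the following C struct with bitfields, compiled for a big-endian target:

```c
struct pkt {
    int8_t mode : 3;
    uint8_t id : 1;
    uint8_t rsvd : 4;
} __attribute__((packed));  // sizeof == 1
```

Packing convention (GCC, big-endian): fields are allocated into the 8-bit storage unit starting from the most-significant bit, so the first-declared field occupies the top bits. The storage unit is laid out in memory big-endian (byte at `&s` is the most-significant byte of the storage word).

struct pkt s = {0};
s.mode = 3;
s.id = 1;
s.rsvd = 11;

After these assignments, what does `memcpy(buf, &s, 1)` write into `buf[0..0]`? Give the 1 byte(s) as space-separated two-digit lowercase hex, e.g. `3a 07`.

7b

[5+:3] mode=3 & 0x7 = 0x3; word=0x60
[4+:1] id=1 & 0x1 = 0x1; word=0x70
[0+:4] rsvd=11 & 0xf = 0xb; word=0x7b
word = 0x7b → big-endian bytes:
  [0]=0x7b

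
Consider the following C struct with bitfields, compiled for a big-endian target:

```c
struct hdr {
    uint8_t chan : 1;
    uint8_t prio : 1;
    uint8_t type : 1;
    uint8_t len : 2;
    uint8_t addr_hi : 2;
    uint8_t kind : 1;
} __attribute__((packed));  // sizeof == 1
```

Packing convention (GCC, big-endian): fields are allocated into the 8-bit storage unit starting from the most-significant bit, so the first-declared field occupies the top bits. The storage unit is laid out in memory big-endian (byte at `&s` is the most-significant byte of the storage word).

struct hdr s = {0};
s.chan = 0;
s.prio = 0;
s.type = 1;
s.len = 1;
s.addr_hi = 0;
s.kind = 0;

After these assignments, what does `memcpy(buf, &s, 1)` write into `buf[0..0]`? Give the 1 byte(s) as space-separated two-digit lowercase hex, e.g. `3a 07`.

28

chan (1b) val=0 bits=0x0 at bit 7: 0x00
prio (1b) val=0 bits=0x0 at bit 6: 0x00
type (1b) val=1 bits=0x1 at bit 5: 0x20
len (2b) val=1 bits=0x1 at bit 3: 0x28
addr_hi (2b) val=0 bits=0x0 at bit 1: 0x28
kind (1b) val=0 bits=0x0 at bit 0: 0x28
word = 0x28 → big-endian bytes:
  [0]=0x28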